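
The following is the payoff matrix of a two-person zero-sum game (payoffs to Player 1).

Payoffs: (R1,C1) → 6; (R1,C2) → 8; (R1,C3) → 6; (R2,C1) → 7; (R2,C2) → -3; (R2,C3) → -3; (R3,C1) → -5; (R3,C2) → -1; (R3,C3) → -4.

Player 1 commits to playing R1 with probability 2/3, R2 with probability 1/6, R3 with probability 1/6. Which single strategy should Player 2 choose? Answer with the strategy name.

C3

If Player 2 plays C1, Player 1's expected payoff is (2/3)·6 + (1/6)·7 + (1/6)·(-5) = 13/3.
If Player 2 plays C2, Player 1's expected payoff is (2/3)·8 + (1/6)·(-3) + (1/6)·(-1) = 14/3.
If Player 2 plays C3, Player 1's expected payoff is (2/3)·6 + (1/6)·(-3) + (1/6)·(-4) = 17/6.
Player 2 minimizes Player 1's payoff; the smallest is 17/6, so the best response is C3.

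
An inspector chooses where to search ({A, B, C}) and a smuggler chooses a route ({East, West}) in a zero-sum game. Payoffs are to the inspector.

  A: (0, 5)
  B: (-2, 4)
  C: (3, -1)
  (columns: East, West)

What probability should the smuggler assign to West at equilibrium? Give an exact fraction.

1/3

Row minima: A → 0, B → -2, C → -1; maximin = 0.
Column maxima: East → 3, West → 5; minimax = 3.
0 ≠ 3, so there is no saddle point; optimal play is mixed.
B is strictly dominated by A, so the inspector never plays it.
On the remaining 2×2 (A, C vs East, West):
Let the inspector play A with probability p. Expected payoff against East: 0p + 3(1−p) = −3p + 3; against West: 5p + (-1)(1−p) = 6p − 1.
Setting these equal: −3p + 3 = 6p − 1 ⇒ −9p = -4 ⇒ p = 4/9, and the value is (-3)·(4/9) + 3 = 5/3.
For the smuggler: with q = P(East), equating A's and C's payoffs gives −5q + 5 = 4q − 1 ⇒ q = 2/3.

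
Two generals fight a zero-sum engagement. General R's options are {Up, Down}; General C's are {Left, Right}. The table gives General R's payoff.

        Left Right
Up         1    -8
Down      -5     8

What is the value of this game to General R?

Row minima: Up → -8, Down → -5; maximin = -5.
Column maxima: Left → 1, Right → 8; minimax = 1.
-5 ≠ 1, so there is no saddle point; optimal play is mixed.
Let General R play Up with probability p. Expected payoff against Left: 1p + (-5)(1−p) = 6p − 5; against Right: (-8)p + 8(1−p) = −16p + 8.
Setting these equal: 6p − 5 = −16p + 8 ⇒ 22p = 13 ⇒ p = 13/22, and the value is (6)·(13/22) − 5 = -16/11.
For General C: with q = P(Left), equating Up's and Down's payoffs gives 9q − 8 = −13q + 8 ⇒ q = 8/11.

-16/11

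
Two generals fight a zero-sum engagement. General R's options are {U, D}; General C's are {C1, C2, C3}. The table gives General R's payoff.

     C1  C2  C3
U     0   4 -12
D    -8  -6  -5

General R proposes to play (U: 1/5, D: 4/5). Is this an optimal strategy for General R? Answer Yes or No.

Against C1 this mix gives (1/5)·0 + (4/5)·(-8) = -32/5.
Against C2 this mix gives (1/5)·4 + (4/5)·(-6) = -4.
Against C3 this mix gives (1/5)·(-12) + (4/5)·(-5) = -32/5.
All of General C's active replies (C1, C3) yield -32/5, and no column does worse for General R. The mix makes General C indifferent and guarantees -32/5, so it is optimal.

Yes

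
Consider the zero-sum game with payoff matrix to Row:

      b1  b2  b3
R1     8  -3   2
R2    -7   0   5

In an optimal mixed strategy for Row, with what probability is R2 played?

11/18

Row minima: R1 → -3, R2 → -7; maximin = -3.
Column maxima: b1 → 8, b2 → 0, b3 → 5; minimax = 0.
-3 ≠ 0, so there is no saddle point; optimal play is mixed.
b3 is strictly dominated by b2 (it gives Row strictly more in every row), so Column never plays it.
On the remaining 2×2 (R1, R2 vs b1, b2):
Let Row play R1 with probability p. Expected payoff against b1: 8p + (-7)(1−p) = 15p − 7; against b2: (-3)p + 0(1−p) = −3p.
Setting these equal: 15p − 7 = −3p ⇒ 18p = 7 ⇒ p = 7/18, and the value is (15)·(7/18) − 7 = -7/6.
For Column: with q = P(b1), equating R1's and R2's payoffs gives 11q − 3 = −7q ⇒ q = 1/6.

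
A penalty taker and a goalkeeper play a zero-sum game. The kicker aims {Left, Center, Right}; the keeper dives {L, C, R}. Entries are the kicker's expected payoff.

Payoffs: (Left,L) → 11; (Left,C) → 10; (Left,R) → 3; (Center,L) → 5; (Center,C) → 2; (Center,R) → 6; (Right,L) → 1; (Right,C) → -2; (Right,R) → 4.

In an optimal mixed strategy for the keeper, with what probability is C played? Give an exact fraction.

3/11

Row minima: Left → 3, Center → 2, Right → -2; maximin = 3.
Column maxima: L → 11, C → 10, R → 6; minimax = 6.
3 ≠ 6, so there is no saddle point; optimal play is mixed.
Right is strictly dominated by Center, so the kicker never plays it.
L is strictly dominated by C (it gives the kicker strictly more in every row), so the keeper never plays it.
On the remaining 2×2 (Left, Center vs C, R):
Let the kicker play Left with probability p. Expected payoff against C: 10p + 2(1−p) = 8p + 2; against R: 3p + 6(1−p) = −3p + 6.
Setting these equal: 8p + 2 = −3p + 6 ⇒ 11p = 4 ⇒ p = 4/11, and the value is (8)·(4/11) + 2 = 54/11.
For the keeper: with q = P(C), equating Left's and Center's payoffs gives 7q + 3 = −4q + 6 ⇒ q = 3/11.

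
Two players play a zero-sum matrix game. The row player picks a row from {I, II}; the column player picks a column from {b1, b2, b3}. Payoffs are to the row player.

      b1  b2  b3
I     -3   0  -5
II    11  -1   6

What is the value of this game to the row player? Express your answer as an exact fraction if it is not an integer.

Row minima: I → -5, II → -1; maximin = -1.
Column maxima: b1 → 11, b2 → 0, b3 → 6; minimax = 0.
-1 ≠ 0, so there is no saddle point; optimal play is mixed.
b1 is strictly dominated by b3 (it gives the row player strictly more in every row), so the column player never plays it.
On the remaining 2×2 (I, II vs b2, b3):
Let the row player play I with probability p. Expected payoff against b2: 0p + (-1)(1−p) = p − 1; against b3: (-5)p + 6(1−p) = −11p + 6.
Setting these equal: p − 1 = −11p + 6 ⇒ 12p = 7 ⇒ p = 7/12, and the value is (1)·(7/12) − 1 = -5/12.
For the column player: with q = P(b2), equating I's and II's payoffs gives 5q − 5 = −7q + 6 ⇒ q = 11/12.

-5/12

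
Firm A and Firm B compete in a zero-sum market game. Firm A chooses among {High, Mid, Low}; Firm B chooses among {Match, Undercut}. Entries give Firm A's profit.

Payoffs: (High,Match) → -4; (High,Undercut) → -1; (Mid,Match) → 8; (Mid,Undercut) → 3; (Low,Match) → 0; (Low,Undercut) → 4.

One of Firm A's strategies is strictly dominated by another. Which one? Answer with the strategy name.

Mid gives a strictly higher payoff than High against every column: 8 > -4, 3 > -1.
So High is strictly dominated and Firm A never plays it.

High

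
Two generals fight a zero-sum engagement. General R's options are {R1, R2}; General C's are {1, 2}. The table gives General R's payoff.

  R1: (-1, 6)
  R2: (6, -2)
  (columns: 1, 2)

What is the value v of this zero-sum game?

Row minima: R1 → -1, R2 → -2; maximin = -1.
Column maxima: 1 → 6, 2 → 6; minimax = 6.
-1 ≠ 6, so there is no saddle point; optimal play is mixed.
Let General R play R1 with probability p. Expected payoff against 1: (-1)p + 6(1−p) = −7p + 6; against 2: 6p + (-2)(1−p) = 8p − 2.
Setting these equal: −7p + 6 = 8p − 2 ⇒ −15p = -8 ⇒ p = 8/15, and the value is (-7)·(8/15) + 6 = 34/15.
For General C: with q = P(1), equating R1's and R2's payoffs gives −7q + 6 = 8q − 2 ⇒ q = 8/15.

34/15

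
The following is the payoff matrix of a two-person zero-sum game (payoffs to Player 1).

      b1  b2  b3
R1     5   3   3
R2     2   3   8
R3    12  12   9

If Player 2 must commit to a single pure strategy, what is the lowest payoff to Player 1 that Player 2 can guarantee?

9

Column maxima: b1 → 12, b2 → 12, b3 → 9.
The smallest of these is 9.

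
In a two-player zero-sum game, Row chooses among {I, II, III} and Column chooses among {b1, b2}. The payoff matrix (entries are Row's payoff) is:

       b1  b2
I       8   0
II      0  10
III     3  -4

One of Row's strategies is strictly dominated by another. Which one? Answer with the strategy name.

III

I gives a strictly higher payoff than III against every column: 8 > 3, 0 > -4.
So III is strictly dominated and Row never plays it.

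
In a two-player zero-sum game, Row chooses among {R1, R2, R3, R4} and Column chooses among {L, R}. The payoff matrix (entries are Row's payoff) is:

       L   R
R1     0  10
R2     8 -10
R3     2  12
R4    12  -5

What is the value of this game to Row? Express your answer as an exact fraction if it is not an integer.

Row minima: R1 → 0, R2 → -10, R3 → 2, R4 → -5; maximin = 2.
Column maxima: L → 12, R → 12; minimax = 12.
2 ≠ 12, so there is no saddle point; optimal play is mixed.
R1 is strictly dominated by R3, so Row never plays it.
R2 is strictly dominated by R4, so Row never plays it.
On the remaining 2×2 (R3, R4 vs L, R):
Let Row play R3 with probability p. Expected payoff against L: 2p + 12(1−p) = −10p + 12; against R: 12p + (-5)(1−p) = 17p − 5.
Setting these equal: −10p + 12 = 17p − 5 ⇒ −27p = -17 ⇒ p = 17/27, and the value is (-10)·(17/27) + 12 = 154/27.
For Column: with q = P(L), equating R3's and R4's payoffs gives −10q + 12 = 17q − 5 ⇒ q = 17/27.

154/27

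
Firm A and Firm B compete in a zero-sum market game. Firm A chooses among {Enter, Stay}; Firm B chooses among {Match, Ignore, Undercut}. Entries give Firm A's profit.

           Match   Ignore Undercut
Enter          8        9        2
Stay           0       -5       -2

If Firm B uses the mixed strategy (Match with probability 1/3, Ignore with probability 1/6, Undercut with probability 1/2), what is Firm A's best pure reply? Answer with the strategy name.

Enter

Expected payoff of Enter: (1/3)·8 + (1/6)·9 + (1/2)·2 = 31/6.
Expected payoff of Stay: (1/3)·0 + (1/6)·(-5) + (1/2)·(-2) = -11/6.
The largest is 31/6, so Firm A's best response is Enter.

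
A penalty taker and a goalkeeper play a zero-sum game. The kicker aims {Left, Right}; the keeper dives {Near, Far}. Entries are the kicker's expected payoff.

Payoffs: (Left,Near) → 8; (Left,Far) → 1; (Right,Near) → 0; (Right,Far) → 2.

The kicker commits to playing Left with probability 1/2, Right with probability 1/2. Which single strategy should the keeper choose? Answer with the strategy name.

If the keeper plays Near, the kicker's expected payoff is (1/2)·8 + (1/2)·0 = 4.
If the keeper plays Far, the kicker's expected payoff is (1/2)·1 + (1/2)·2 = 3/2.
The keeper minimizes the kicker's payoff; the smallest is 3/2, so the best response is Far.

Far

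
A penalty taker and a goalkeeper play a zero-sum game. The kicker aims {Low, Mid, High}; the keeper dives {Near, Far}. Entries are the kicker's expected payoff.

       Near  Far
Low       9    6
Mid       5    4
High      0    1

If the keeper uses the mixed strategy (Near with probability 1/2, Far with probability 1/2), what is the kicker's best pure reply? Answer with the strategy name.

Low

Expected payoff of Low: (1/2)·9 + (1/2)·6 = 15/2.
Expected payoff of Mid: (1/2)·5 + (1/2)·4 = 9/2.
Expected payoff of High: (1/2)·0 + (1/2)·1 = 1/2.
The largest is 15/2, so the kicker's best response is Low.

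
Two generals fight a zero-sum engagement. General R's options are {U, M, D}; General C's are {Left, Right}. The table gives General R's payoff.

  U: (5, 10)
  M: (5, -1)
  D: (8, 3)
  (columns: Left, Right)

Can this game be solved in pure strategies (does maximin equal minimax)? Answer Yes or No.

Row minima: U → 5, M → -1, D → 3; maximin = 5.
Column maxima: Left → 8, Right → 10; minimax = 8.
5 ≠ 8, so no pure-strategy equilibrium exists.

No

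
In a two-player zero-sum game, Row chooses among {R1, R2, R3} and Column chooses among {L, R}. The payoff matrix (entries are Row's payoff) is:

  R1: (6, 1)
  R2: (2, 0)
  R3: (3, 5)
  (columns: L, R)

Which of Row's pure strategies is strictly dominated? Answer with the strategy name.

R2

R1 gives a strictly higher payoff than R2 against every column: 6 > 2, 1 > 0.
So R2 is strictly dominated and Row never plays it.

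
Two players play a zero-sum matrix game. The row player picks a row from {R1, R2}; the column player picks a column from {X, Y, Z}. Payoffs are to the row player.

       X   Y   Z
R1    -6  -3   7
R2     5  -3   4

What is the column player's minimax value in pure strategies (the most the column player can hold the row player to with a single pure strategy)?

Column maxima: X → 5, Y → -3, Z → 7.
The smallest of these is -3.

-3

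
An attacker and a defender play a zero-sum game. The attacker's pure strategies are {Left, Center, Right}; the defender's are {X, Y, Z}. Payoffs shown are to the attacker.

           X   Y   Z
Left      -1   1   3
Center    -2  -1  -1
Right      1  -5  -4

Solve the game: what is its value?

-1/2

Row minima: Left → -1, Center → -2, Right → -5; maximin = -1.
Column maxima: X → 1, Y → 1, Z → 3; minimax = 1.
-1 ≠ 1, so there is no saddle point; optimal play is mixed.
Center is strictly dominated by Left, so the attacker never plays it.
With Center eliminated, Z is strictly dominated by Y (it gives the attacker strictly more in every remaining row), so the defender never plays it.
On the remaining 2×2 (Left, Right vs X, Y):
Let the attacker play Left with probability p. Expected payoff against X: (-1)p + 1(1−p) = −2p + 1; against Y: 1p + (-5)(1−p) = 6p − 5.
Setting these equal: −2p + 1 = 6p − 5 ⇒ −8p = -6 ⇒ p = 3/4, and the value is (-2)·(3/4) + 1 = -1/2.
For the defender: with q = P(X), equating Left's and Right's payoffs gives −2q + 1 = 6q − 5 ⇒ q = 3/4.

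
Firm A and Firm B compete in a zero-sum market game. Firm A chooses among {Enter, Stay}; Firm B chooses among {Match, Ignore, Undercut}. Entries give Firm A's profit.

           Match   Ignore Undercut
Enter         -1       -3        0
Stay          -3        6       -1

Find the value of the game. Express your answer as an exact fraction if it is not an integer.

-15/11

Row minima: Enter → -3, Stay → -3; maximin = -3.
Column maxima: Match → -1, Ignore → 6, Undercut → 0; minimax = -1.
-3 ≠ -1, so there is no saddle point; optimal play is mixed.
Undercut is strictly dominated by Match (it gives Firm A strictly more in every row), so Firm B never plays it.
On the remaining 2×2 (Enter, Stay vs Match, Ignore):
Let Firm A play Enter with probability p. Expected payoff against Match: (-1)p + (-3)(1−p) = 2p − 3; against Ignore: (-3)p + 6(1−p) = −9p + 6.
Setting these equal: 2p − 3 = −9p + 6 ⇒ 11p = 9 ⇒ p = 9/11, and the value is (2)·(9/11) − 3 = -15/11.
For Firm B: with q = P(Match), equating Enter's and Stay's payoffs gives 2q − 3 = −9q + 6 ⇒ q = 9/11.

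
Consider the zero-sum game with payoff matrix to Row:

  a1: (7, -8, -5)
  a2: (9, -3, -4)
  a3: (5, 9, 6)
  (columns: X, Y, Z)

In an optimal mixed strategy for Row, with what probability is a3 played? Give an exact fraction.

13/14

Row minima: a1 → -8, a2 → -4, a3 → 5; maximin = 5.
Column maxima: X → 9, Y → 9, Z → 6; minimax = 6.
5 ≠ 6, so there is no saddle point; optimal play is mixed.
a1 is strictly dominated by a2, so Row never plays it.
With a1 eliminated, Y is strictly dominated by Z (it gives Row strictly more in every remaining row), so Column never plays it.
On the remaining 2×2 (a2, a3 vs X, Z):
Let Row play a2 with probability p. Expected payoff against X: 9p + 5(1−p) = 4p + 5; against Z: (-4)p + 6(1−p) = −10p + 6.
Setting these equal: 4p + 5 = −10p + 6 ⇒ 14p = 1 ⇒ p = 1/14, and the value is (4)·(1/14) + 5 = 37/7.
For Column: with q = P(X), equating a2's and a3's payoffs gives 13q − 4 = −q + 6 ⇒ q = 5/7.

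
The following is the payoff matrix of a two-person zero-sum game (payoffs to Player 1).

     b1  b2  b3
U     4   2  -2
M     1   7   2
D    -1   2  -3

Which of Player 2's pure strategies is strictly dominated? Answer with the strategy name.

b3 holds Player 1's payoff strictly below b2 in every row: -2 < 2, 2 < 7, -3 < 2.
So b2 is strictly dominated for Player 2.

b2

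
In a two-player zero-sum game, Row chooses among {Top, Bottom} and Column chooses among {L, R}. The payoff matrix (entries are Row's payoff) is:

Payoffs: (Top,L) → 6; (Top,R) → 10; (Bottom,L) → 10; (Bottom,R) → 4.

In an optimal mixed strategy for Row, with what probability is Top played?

3/5

Row minima: Top → 6, Bottom → 4; maximin = 6.
Column maxima: L → 10, R → 10; minimax = 10.
6 ≠ 10, so there is no saddle point; optimal play is mixed.
Let Row play Top with probability p. Expected payoff against L: 6p + 10(1−p) = −4p + 10; against R: 10p + 4(1−p) = 6p + 4.
Setting these equal: −4p + 10 = 6p + 4 ⇒ −10p = -6 ⇒ p = 3/5, and the value is (-4)·(3/5) + 10 = 38/5.
For Column: with q = P(L), equating Top's and Bottom's payoffs gives −4q + 10 = 6q + 4 ⇒ q = 3/5.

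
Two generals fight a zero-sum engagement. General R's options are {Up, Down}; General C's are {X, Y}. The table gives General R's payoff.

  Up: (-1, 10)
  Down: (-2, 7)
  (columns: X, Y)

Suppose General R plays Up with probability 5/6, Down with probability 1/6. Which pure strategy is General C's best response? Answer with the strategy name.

X

If General C plays X, General R's expected payoff is (5/6)·(-1) + (1/6)·(-2) = -7/6.
If General C plays Y, General R's expected payoff is (5/6)·10 + (1/6)·7 = 19/2.
General C minimizes General R's payoff; the smallest is -7/6, so the best response is X.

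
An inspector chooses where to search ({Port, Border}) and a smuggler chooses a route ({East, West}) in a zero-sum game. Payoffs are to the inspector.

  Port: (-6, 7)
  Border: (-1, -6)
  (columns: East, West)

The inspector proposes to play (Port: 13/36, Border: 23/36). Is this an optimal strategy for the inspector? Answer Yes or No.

No

Against East this mix gives (13/36)·(-6) + (23/36)·(-1) = -101/36.
Against West this mix gives (13/36)·7 + (23/36)·(-6) = -47/36.
The smuggler will play East, holding the inspector to -101/36. Shifting weight toward the row that does better against East would raise this floor (the equalizing mix achieves -43/18 against both East and West), so the proposed strategy is not optimal.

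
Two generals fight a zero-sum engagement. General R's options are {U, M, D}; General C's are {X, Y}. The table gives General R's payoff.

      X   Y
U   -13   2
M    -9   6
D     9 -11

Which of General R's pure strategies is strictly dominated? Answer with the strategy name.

M gives a strictly higher payoff than U against every column: -9 > -13, 6 > 2.
So U is strictly dominated and General R never plays it.

U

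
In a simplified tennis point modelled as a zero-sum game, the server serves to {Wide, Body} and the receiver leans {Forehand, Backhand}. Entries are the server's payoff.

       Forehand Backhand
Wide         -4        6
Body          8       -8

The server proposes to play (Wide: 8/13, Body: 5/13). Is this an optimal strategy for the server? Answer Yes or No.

Against Forehand this mix gives (8/13)·(-4) + (5/13)·8 = 8/13.
Against Backhand this mix gives (8/13)·6 + (5/13)·(-8) = 8/13.
All of the receiver's active replies (Forehand, Backhand) yield 8/13, and no column does worse for the server. The mix makes the receiver indifferent and guarantees 8/13, so it is optimal.

Yes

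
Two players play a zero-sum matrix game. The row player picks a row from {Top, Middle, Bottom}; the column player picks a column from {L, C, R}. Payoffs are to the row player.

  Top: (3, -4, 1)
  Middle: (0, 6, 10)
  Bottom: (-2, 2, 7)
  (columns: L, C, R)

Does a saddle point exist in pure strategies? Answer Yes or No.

No

Row minima: Top → -4, Middle → 0, Bottom → -2; maximin = 0.
Column maxima: L → 3, C → 6, R → 10; minimax = 3.
0 ≠ 3, so no pure-strategy equilibrium exists.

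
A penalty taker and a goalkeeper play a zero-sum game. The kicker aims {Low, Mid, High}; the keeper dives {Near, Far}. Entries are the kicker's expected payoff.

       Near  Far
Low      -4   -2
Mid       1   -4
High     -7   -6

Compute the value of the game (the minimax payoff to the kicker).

-18/7

Row minima: Low → -4, Mid → -4, High → -7; maximin = -4.
Column maxima: Near → 1, Far → -2; minimax = -2.
-4 ≠ -2, so there is no saddle point; optimal play is mixed.
High is strictly dominated by Low, so the kicker never plays it.
On the remaining 2×2 (Low, Mid vs Near, Far):
Let the kicker play Low with probability p. Expected payoff against Near: (-4)p + 1(1−p) = −5p + 1; against Far: (-2)p + (-4)(1−p) = 2p − 4.
Setting these equal: −5p + 1 = 2p − 4 ⇒ −7p = -5 ⇒ p = 5/7, and the value is (-5)·(5/7) + 1 = -18/7.
For the keeper: with q = P(Near), equating Low's and Mid's payoffs gives −2q − 2 = 5q − 4 ⇒ q = 2/7.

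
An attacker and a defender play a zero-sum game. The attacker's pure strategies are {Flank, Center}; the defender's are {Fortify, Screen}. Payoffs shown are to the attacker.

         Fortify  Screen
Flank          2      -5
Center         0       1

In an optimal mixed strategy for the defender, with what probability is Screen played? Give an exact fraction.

Row minima: Flank → -5, Center → 0; maximin = 0.
Column maxima: Fortify → 2, Screen → 1; minimax = 1.
0 ≠ 1, so there is no saddle point; optimal play is mixed.
Let the attacker play Flank with probability p. Expected payoff against Fortify: 2p + 0(1−p) = 2p; against Screen: (-5)p + 1(1−p) = −6p + 1.
Setting these equal: 2p = −6p + 1 ⇒ 8p = 1 ⇒ p = 1/8, and the value is (2)·(1/8) = 1/4.
For the defender: with q = P(Fortify), equating Flank's and Center's payoffs gives 7q − 5 = −q + 1 ⇒ q = 3/4.

1/4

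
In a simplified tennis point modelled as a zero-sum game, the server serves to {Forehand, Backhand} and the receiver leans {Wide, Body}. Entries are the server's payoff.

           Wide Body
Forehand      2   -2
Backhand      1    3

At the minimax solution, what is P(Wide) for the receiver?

5/6

Row minima: Forehand → -2, Backhand → 1; maximin = 1.
Column maxima: Wide → 2, Body → 3; minimax = 2.
1 ≠ 2, so there is no saddle point; optimal play is mixed.
Let the server play Forehand with probability p. Expected payoff against Wide: 2p + 1(1−p) = p + 1; against Body: (-2)p + 3(1−p) = −5p + 3.
Setting these equal: p + 1 = −5p + 3 ⇒ 6p = 2 ⇒ p = 1/3, and the value is (1)·(1/3) + 1 = 4/3.
For the receiver: with q = P(Wide), equating Forehand's and Backhand's payoffs gives 4q − 2 = −2q + 3 ⇒ q = 5/6.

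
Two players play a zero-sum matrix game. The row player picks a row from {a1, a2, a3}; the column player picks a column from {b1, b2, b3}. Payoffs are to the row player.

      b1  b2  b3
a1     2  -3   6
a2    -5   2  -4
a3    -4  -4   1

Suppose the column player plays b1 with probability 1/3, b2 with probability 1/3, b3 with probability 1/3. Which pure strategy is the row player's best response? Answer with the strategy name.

a1

Expected payoff of a1: (1/3)·2 + (1/3)·(-3) + (1/3)·6 = 5/3.
Expected payoff of a2: (1/3)·(-5) + (1/3)·2 + (1/3)·(-4) = -7/3.
Expected payoff of a3: (1/3)·(-4) + (1/3)·(-4) + (1/3)·1 = -7/3.
The largest is 5/3, so the row player's best response is a1.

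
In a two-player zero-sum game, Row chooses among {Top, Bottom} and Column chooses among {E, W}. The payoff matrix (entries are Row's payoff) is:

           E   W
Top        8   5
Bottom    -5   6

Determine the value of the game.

Row minima: Top → 5, Bottom → -5; maximin = 5.
Column maxima: E → 8, W → 6; minimax = 6.
5 ≠ 6, so there is no saddle point; optimal play is mixed.
Let Row play Top with probability p. Expected payoff against E: 8p + (-5)(1−p) = 13p − 5; against W: 5p + 6(1−p) = −p + 6.
Setting these equal: 13p − 5 = −p + 6 ⇒ 14p = 11 ⇒ p = 11/14, and the value is (13)·(11/14) − 5 = 73/14.
For Column: with q = P(E), equating Top's and Bottom's payoffs gives 3q + 5 = −11q + 6 ⇒ q = 1/14.

73/14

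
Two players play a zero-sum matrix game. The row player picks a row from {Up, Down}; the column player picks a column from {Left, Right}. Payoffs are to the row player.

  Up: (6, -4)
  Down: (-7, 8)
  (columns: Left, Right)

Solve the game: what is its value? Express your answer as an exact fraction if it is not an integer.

4/5

Row minima: Up → -4, Down → -7; maximin = -4.
Column maxima: Left → 6, Right → 8; minimax = 6.
-4 ≠ 6, so there is no saddle point; optimal play is mixed.
Let the row player play Up with probability p. Expected payoff against Left: 6p + (-7)(1−p) = 13p − 7; against Right: (-4)p + 8(1−p) = −12p + 8.
Setting these equal: 13p − 7 = −12p + 8 ⇒ 25p = 15 ⇒ p = 3/5, and the value is (13)·(3/5) − 7 = 4/5.
For the column player: with q = P(Left), equating Up's and Down's payoffs gives 10q − 4 = −15q + 8 ⇒ q = 12/25.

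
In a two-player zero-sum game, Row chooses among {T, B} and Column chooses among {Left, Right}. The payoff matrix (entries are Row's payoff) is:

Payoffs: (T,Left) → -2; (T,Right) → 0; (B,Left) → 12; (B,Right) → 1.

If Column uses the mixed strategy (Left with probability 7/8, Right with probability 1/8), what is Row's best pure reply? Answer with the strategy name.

B

Expected payoff of T: (7/8)·(-2) + (1/8)·0 = -7/4.
Expected payoff of B: (7/8)·12 + (1/8)·1 = 85/8.
The largest is 85/8, so Row's best response is B.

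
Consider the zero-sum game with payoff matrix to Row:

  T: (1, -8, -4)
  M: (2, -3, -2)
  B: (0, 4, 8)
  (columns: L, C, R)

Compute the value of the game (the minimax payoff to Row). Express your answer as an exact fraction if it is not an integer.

Row minima: T → -8, M → -3, B → 0; maximin = 0.
Column maxima: L → 2, C → 4, R → 8; minimax = 2.
0 ≠ 2, so there is no saddle point; optimal play is mixed.
T is strictly dominated by M, so Row never plays it.
R is strictly dominated by C (it gives Row strictly more in every row), so Column never plays it.
On the remaining 2×2 (M, B vs L, C):
Let Row play M with probability p. Expected payoff against L: 2p + 0(1−p) = 2p; against C: (-3)p + 4(1−p) = −7p + 4.
Setting these equal: 2p = −7p + 4 ⇒ 9p = 4 ⇒ p = 4/9, and the value is (2)·(4/9) = 8/9.
For Column: with q = P(L), equating M's and B's payoffs gives 5q − 3 = −4q + 4 ⇒ q = 7/9.

8/9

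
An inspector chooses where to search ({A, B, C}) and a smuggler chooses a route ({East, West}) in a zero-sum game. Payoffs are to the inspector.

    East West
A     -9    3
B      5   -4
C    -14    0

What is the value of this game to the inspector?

-1

Row minima: A → -9, B → -4, C → -14; maximin = -4.
Column maxima: East → 5, West → 3; minimax = 3.
-4 ≠ 3, so there is no saddle point; optimal play is mixed.
C is strictly dominated by A, so the inspector never plays it.
On the remaining 2×2 (A, B vs East, West):
Let the inspector play A with probability p. Expected payoff against East: (-9)p + 5(1−p) = −14p + 5; against West: 3p + (-4)(1−p) = 7p − 4.
Setting these equal: −14p + 5 = 7p − 4 ⇒ −21p = -9 ⇒ p = 3/7, and the value is (-14)·(3/7) + 5 = -1.
For the smuggler: with q = P(East), equating A's and B's payoffs gives −12q + 3 = 9q − 4 ⇒ q = 1/3.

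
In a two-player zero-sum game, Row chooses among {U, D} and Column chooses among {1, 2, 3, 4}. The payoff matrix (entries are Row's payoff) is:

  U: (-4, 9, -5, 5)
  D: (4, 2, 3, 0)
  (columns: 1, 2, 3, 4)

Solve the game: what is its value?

15/13

Row minima: U → -5, D → 0; maximin = 0.
Column maxima: 1 → 4, 2 → 9, 3 → 3, 4 → 5; minimax = 3.
0 ≠ 3, so there is no saddle point; optimal play is mixed.
1 is strictly dominated by 3 (it gives Row strictly more in every row), so Column never plays it.
2 is strictly dominated by 4 (it gives Row strictly more in every row), so Column never plays it.
On the remaining 2×2 (U, D vs 3, 4):
Let Row play U with probability p. Expected payoff against 3: (-5)p + 3(1−p) = −8p + 3; against 4: 5p + 0(1−p) = 5p.
Setting these equal: −8p + 3 = 5p ⇒ −13p = -3 ⇒ p = 3/13, and the value is (-8)·(3/13) + 3 = 15/13.
For Column: with q = P(3), equating U's and D's payoffs gives −10q + 5 = 3q ⇒ q = 5/13.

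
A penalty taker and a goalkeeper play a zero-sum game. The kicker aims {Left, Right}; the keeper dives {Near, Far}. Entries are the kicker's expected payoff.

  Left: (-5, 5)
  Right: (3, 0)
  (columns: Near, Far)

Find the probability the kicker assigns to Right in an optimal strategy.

10/13

Row minima: Left → -5, Right → 0; maximin = 0.
Column maxima: Near → 3, Far → 5; minimax = 3.
0 ≠ 3, so there is no saddle point; optimal play is mixed.
Let the kicker play Left with probability p. Expected payoff against Near: (-5)p + 3(1−p) = −8p + 3; against Far: 5p + 0(1−p) = 5p.
Setting these equal: −8p + 3 = 5p ⇒ −13p = -3 ⇒ p = 3/13, and the value is (-8)·(3/13) + 3 = 15/13.
For the keeper: with q = P(Near), equating Left's and Right's payoffs gives −10q + 5 = 3q ⇒ q = 5/13.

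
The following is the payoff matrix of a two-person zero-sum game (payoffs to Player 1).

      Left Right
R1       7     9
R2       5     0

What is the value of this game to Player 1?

7

Row minima: R1 → 7, R2 → 0; maximin = 7.
Column maxima: Left → 7, Right → 9; minimax = 7.
Since maximin = minimax = 7, there is a saddle point and the value is 7.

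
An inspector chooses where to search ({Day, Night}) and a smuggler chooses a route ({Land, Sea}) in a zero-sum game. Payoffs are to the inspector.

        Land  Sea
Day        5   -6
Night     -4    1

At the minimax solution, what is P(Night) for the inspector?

Row minima: Day → -6, Night → -4; maximin = -4.
Column maxima: Land → 5, Sea → 1; minimax = 1.
-4 ≠ 1, so there is no saddle point; optimal play is mixed.
Let the inspector play Day with probability p. Expected payoff against Land: 5p + (-4)(1−p) = 9p − 4; against Sea: (-6)p + 1(1−p) = −7p + 1.
Setting these equal: 9p − 4 = −7p + 1 ⇒ 16p = 5 ⇒ p = 5/16, and the value is (9)·(5/16) − 4 = -19/16.
For the smuggler: with q = P(Land), equating Day's and Night's payoffs gives 11q − 6 = −5q + 1 ⇒ q = 7/16.

11/16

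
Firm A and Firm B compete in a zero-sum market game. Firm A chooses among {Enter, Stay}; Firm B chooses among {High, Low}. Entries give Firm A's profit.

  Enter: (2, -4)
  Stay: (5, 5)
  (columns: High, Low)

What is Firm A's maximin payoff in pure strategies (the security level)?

5

Row minima: Enter → -4, Stay → 5.
The best of these is 5.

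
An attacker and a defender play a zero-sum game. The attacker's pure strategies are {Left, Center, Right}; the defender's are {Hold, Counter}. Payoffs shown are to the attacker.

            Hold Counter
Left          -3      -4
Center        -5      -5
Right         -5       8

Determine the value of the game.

-22/7

Row minima: Left → -4, Center → -5, Right → -5; maximin = -4.
Column maxima: Hold → -3, Counter → 8; minimax = -3.
-4 ≠ -3, so there is no saddle point; optimal play is mixed.
Center is strictly dominated by Left, so the attacker never plays it.
On the remaining 2×2 (Left, Right vs Hold, Counter):
Let the attacker play Left with probability p. Expected payoff against Hold: (-3)p + (-5)(1−p) = 2p − 5; against Counter: (-4)p + 8(1−p) = −12p + 8.
Setting these equal: 2p − 5 = −12p + 8 ⇒ 14p = 13 ⇒ p = 13/14, and the value is (2)·(13/14) − 5 = -22/7.
For the defender: with q = P(Hold), equating Left's and Right's payoffs gives q − 4 = −13q + 8 ⇒ q = 6/7.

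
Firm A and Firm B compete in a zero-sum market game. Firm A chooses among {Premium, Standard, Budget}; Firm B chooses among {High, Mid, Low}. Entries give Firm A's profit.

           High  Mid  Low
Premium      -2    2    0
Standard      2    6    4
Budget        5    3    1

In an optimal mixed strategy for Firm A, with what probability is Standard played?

2/3

Row minima: Premium → -2, Standard → 2, Budget → 1; maximin = 2.
Column maxima: High → 5, Mid → 6, Low → 4; minimax = 4.
2 ≠ 4, so there is no saddle point; optimal play is mixed.
Premium is strictly dominated by Standard, so Firm A never plays it.
Mid is strictly dominated by Low (it gives Firm A strictly more in every row), so Firm B never plays it.
On the remaining 2×2 (Standard, Budget vs High, Low):
Let Firm A play Standard with probability p. Expected payoff against High: 2p + 5(1−p) = −3p + 5; against Low: 4p + 1(1−p) = 3p + 1.
Setting these equal: −3p + 5 = 3p + 1 ⇒ −6p = -4 ⇒ p = 2/3, and the value is (-3)·(2/3) + 5 = 3.
For Firm B: with q = P(High), equating Standard's and Budget's payoffs gives −2q + 4 = 4q + 1 ⇒ q = 1/2.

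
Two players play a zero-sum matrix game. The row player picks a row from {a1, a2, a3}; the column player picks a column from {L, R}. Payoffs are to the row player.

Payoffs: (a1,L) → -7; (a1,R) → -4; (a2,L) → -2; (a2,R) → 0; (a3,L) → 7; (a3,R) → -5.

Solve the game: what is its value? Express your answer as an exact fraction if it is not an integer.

Row minima: a1 → -7, a2 → -2, a3 → -5; maximin = -2.
Column maxima: L → 7, R → 0; minimax = 0.
-2 ≠ 0, so there is no saddle point; optimal play is mixed.
a1 is strictly dominated by a2, so the row player never plays it.
On the remaining 2×2 (a2, a3 vs L, R):
Let the row player play a2 with probability p. Expected payoff against L: (-2)p + 7(1−p) = −9p + 7; against R: 0p + (-5)(1−p) = 5p − 5.
Setting these equal: −9p + 7 = 5p − 5 ⇒ −14p = -12 ⇒ p = 6/7, and the value is (-9)·(6/7) + 7 = -5/7.
For the column player: with q = P(L), equating a2's and a3's payoffs gives −2q = 12q − 5 ⇒ q = 5/14.

-5/7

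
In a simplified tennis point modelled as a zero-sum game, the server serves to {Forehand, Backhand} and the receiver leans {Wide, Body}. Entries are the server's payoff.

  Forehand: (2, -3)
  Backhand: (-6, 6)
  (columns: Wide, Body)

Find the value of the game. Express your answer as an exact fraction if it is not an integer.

Row minima: Forehand → -3, Backhand → -6; maximin = -3.
Column maxima: Wide → 2, Body → 6; minimax = 2.
-3 ≠ 2, so there is no saddle point; optimal play is mixed.
Let the server play Forehand with probability p. Expected payoff against Wide: 2p + (-6)(1−p) = 8p − 6; against Body: (-3)p + 6(1−p) = −9p + 6.
Setting these equal: 8p − 6 = −9p + 6 ⇒ 17p = 12 ⇒ p = 12/17, and the value is (8)·(12/17) − 6 = -6/17.
For the receiver: with q = P(Wide), equating Forehand's and Backhand's payoffs gives 5q − 3 = −12q + 6 ⇒ q = 9/17.

-6/17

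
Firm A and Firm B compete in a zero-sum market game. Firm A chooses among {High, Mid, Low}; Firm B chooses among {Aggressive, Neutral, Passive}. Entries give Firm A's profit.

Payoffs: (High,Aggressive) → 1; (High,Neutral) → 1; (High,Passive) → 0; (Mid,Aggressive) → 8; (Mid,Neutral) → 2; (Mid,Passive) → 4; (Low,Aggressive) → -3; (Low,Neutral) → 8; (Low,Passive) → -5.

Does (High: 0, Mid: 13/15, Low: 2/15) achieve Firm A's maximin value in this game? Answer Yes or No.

Against Aggressive this mix gives (13/15)·8 + (2/15)·(-3) = 98/15.
Against Neutral this mix gives (13/15)·2 + (2/15)·8 = 14/5.
Against Passive this mix gives (13/15)·4 + (2/15)·(-5) = 14/5.
All of Firm B's active replies (Neutral, Passive) yield 14/5, and no column does worse for Firm A. The mix makes Firm B indifferent and guarantees 14/5, so it is optimal.

Yes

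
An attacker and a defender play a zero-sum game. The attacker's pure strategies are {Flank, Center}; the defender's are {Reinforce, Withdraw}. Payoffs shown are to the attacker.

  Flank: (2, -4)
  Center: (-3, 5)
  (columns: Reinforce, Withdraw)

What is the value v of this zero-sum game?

Row minima: Flank → -4, Center → -3; maximin = -3.
Column maxima: Reinforce → 2, Withdraw → 5; minimax = 2.
-3 ≠ 2, so there is no saddle point; optimal play is mixed.
Let the attacker play Flank with probability p. Expected payoff against Reinforce: 2p + (-3)(1−p) = 5p − 3; against Withdraw: (-4)p + 5(1−p) = −9p + 5.
Setting these equal: 5p − 3 = −9p + 5 ⇒ 14p = 8 ⇒ p = 4/7, and the value is (5)·(4/7) − 3 = -1/7.
For the defender: with q = P(Reinforce), equating Flank's and Center's payoffs gives 6q − 4 = −8q + 5 ⇒ q = 9/14.

-1/7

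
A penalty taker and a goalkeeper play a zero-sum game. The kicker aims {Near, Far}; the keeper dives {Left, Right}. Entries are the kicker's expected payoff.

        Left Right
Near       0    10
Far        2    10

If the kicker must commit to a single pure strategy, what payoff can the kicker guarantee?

Row minima: Near → 0, Far → 2.
The best of these is 2.

2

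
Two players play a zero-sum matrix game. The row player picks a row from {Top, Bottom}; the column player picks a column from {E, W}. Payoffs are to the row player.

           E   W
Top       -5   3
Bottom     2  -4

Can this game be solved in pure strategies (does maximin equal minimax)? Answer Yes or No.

Row minima: Top → -5, Bottom → -4; maximin = -4.
Column maxima: E → 2, W → 3; minimax = 2.
-4 ≠ 2, so no pure-strategy equilibrium exists.

No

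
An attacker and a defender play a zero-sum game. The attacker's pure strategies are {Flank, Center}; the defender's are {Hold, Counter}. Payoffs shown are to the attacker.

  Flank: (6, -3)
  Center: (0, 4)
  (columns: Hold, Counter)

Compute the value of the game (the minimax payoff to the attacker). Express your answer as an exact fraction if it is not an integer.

Row minima: Flank → -3, Center → 0; maximin = 0.
Column maxima: Hold → 6, Counter → 4; minimax = 4.
0 ≠ 4, so there is no saddle point; optimal play is mixed.
Let the attacker play Flank with probability p. Expected payoff against Hold: 6p + 0(1−p) = 6p; against Counter: (-3)p + 4(1−p) = −7p + 4.
Setting these equal: 6p = −7p + 4 ⇒ 13p = 4 ⇒ p = 4/13, and the value is (6)·(4/13) = 24/13.
For the defender: with q = P(Hold), equating Flank's and Center's payoffs gives 9q − 3 = −4q + 4 ⇒ q = 7/13.

24/13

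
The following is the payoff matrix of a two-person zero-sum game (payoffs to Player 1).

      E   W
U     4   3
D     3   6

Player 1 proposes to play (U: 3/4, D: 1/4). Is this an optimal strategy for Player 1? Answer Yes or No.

Against E this mix gives (3/4)·4 + (1/4)·3 = 15/4.
Against W this mix gives (3/4)·3 + (1/4)·6 = 15/4.
All of Player 2's active replies (E, W) yield 15/4, and no column does worse for Player 1. The mix makes Player 2 indifferent and guarantees 15/4, so it is optimal.

Yes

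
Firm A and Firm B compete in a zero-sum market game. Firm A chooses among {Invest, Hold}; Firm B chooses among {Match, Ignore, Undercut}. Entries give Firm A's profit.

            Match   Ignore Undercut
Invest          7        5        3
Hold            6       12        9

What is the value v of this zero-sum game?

Row minima: Invest → 3, Hold → 6; maximin = 6.
Column maxima: Match → 7, Ignore → 12, Undercut → 9; minimax = 7.
6 ≠ 7, so there is no saddle point; optimal play is mixed.
Ignore is strictly dominated by Undercut (it gives Firm A strictly more in every row), so Firm B never plays it.
On the remaining 2×2 (Invest, Hold vs Match, Undercut):
Let Firm A play Invest with probability p. Expected payoff against Match: 7p + 6(1−p) = p + 6; against Undercut: 3p + 9(1−p) = −6p + 9.
Setting these equal: p + 6 = −6p + 9 ⇒ 7p = 3 ⇒ p = 3/7, and the value is (1)·(3/7) + 6 = 45/7.
For Firm B: with q = P(Match), equating Invest's and Hold's payoffs gives 4q + 3 = −3q + 9 ⇒ q = 6/7.

45/7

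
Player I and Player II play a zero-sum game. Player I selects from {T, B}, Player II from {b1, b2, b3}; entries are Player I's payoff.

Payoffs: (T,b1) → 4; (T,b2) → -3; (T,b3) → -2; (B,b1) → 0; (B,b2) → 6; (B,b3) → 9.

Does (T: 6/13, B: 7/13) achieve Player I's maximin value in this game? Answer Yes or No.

Against b1 this mix gives (6/13)·4 + (7/13)·0 = 24/13.
Against b2 this mix gives (6/13)·(-3) + (7/13)·6 = 24/13.
Against b3 this mix gives (6/13)·(-2) + (7/13)·9 = 51/13.
All of Player II's active replies (b1, b2) yield 24/13, and no column does worse for Player I. The mix makes Player II indifferent and guarantees 24/13, so it is optimal.

Yes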